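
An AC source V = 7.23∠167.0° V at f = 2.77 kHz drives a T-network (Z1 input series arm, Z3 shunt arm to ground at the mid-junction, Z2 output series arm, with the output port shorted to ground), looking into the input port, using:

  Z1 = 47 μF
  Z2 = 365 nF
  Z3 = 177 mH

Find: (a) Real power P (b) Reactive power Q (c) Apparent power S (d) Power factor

Step 1 — Angular frequency: ω = 2π·f = 2π·2770 = 1.74e+04 rad/s.
Step 2 — Component impedances:
  Z1: Z = 1/(jωC) = -j/(ω·C) = 0 - j1.222 Ω
  Z2: Z = 1/(jωC) = -j/(ω·C) = 0 - j157.4 Ω
  Z3: Z = jωL = j·1.74e+04·0.177 = 0 + j3081 Ω
Step 3 — With the output port shorted to ground, the output series arm Z2 runs from the junction to ground; the shunt arm Z3 also runs from the junction to ground. They appear in parallel: Z3 || Z2 = 0 - j165.9 Ω.
Step 4 — Series with input arm Z1: Z_in = Z1 + (Z3 || Z2) = 0 - j167.1 Ω = 167.1∠-90.0° Ω.
Step 5 — Source phasor: V = 7.23∠167.0° V = -7.045 + j1.626 V.
Step 6 — Current: I = V / Z = -0.009732 - j0.04215 A = 0.04326∠-103.0° A.
Step 7 — Complex power: S = V·I* = 0 - j0.3128 VA.
Step 8 — Real power: P = Re(S) = 0 W.
Step 9 — Reactive power: Q = Im(S) = -0.3128 VAR.
Step 10 — Apparent power: |S| = 0.3128 VA.
Step 11 — Power factor: PF = P/|S| = 0 (leading).

(a) P = 0 W  (b) Q = -0.3128 VAR  (c) S = 0.3128 VA  (d) PF = 0 (leading)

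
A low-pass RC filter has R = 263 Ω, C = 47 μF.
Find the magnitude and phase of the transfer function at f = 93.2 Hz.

Step 1 — Angular frequency: ω = 2π·93.2 = 585.6 rad/s.
Step 2 — Transfer function: H(jω) = 1/(1 + jωRC).
Step 3 — Denominator: 1 + jωRC = 1 + j·585.6·263·4.7e-05 = 1 + j7.239.
Step 4 — H = 0.01873 - j0.1356.
Step 5 — Magnitude: |H| = 0.1369 (-17.3 dB); phase: φ = -82.1°.

|H| = 0.1369 (-17.3 dB), φ = -82.1°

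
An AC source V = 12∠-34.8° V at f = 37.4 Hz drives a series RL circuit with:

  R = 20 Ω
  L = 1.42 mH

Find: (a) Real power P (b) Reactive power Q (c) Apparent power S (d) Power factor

Step 1 — Angular frequency: ω = 2π·f = 2π·37.4 = 235 rad/s.
Step 2 — Component impedances:
  R: Z = R = 20 Ω
  L: Z = jωL = j·235·0.00142 = 0 + j0.3337 Ω
Step 3 — Series combination: Z_total = R + L = 20 + j0.3337 Ω = 20∠1.0° Ω.
Step 4 — Source phasor: V = 12∠-34.8° V = 9.854 - j6.849 V.
Step 5 — Current: I = V / Z = 0.4868 - j0.3506 A = 0.5999∠-35.8° A.
Step 6 — Complex power: S = V·I* = 7.198 + j0.1201 VA.
Step 7 — Real power: P = Re(S) = 7.198 W.
Step 8 — Reactive power: Q = Im(S) = 0.1201 VAR.
Step 9 — Apparent power: |S| = 7.199 VA.
Step 10 — Power factor: PF = P/|S| = 0.9999 (lagging).

(a) P = 7.198 W  (b) Q = 0.1201 VAR  (c) S = 7.199 VA  (d) PF = 0.9999 (lagging)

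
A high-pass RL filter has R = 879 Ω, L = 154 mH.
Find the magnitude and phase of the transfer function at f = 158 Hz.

Step 1 — Angular frequency: ω = 2π·158 = 992.7 rad/s.
Step 2 — Transfer function: H(jω) = jωL/(R + jωL).
Step 3 — Numerator jωL = j·152.9; denominator R + jωL = 879 + j152.9.
Step 4 — H = 0.02936 + j0.1688.
Step 5 — Magnitude: |H| = 0.1714 (-15.3 dB); phase: φ = 80.1°.

|H| = 0.1714 (-15.3 dB), φ = 80.1°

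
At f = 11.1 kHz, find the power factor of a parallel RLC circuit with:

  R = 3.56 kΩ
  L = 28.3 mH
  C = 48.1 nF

Step 1 — Angular frequency: ω = 2π·f = 2π·1.11e+04 = 6.974e+04 rad/s.
Step 2 — Component impedances:
  R: Z = R = 3560 Ω
  L: Z = jωL = j·6.974e+04·0.0283 = 0 + j1974 Ω
  C: Z = 1/(jωC) = -j/(ω·C) = 0 - j298.1 Ω
Step 3 — Parallel combination: 1/Z_total = 1/R + 1/L + 1/C; Z_total = 34.3 - j347.7 Ω = 349.4∠-84.4° Ω.
Step 4 — Power factor: PF = cos(φ) = Re(Z)/|Z| = 34.298/349.43 = 0.09815.
Step 5 — Type: Im(Z) = -347.7 ⇒ leading (phase φ = -84.4°).

PF = 0.09815 (leading, φ = -84.4°)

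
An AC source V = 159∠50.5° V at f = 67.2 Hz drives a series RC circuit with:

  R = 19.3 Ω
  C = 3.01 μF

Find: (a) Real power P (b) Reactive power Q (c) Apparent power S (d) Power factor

Step 1 — Angular frequency: ω = 2π·f = 2π·67.2 = 422.2 rad/s.
Step 2 — Component impedances:
  R: Z = R = 19.3 Ω
  C: Z = 1/(jωC) = -j/(ω·C) = 0 - j786.8 Ω
Step 3 — Series combination: Z_total = R + C = 19.3 - j786.8 Ω = 787.1∠-88.6° Ω.
Step 4 — Source phasor: V = 159∠50.5° V = 101.1 + j122.7 V.
Step 5 — Current: I = V / Z = -0.1527 + j0.1323 A = 0.202∠139.1° A.
Step 6 — Complex power: S = V·I* = 0.7876 - j32.11 VA.
Step 7 — Real power: P = Re(S) = 0.7876 W.
Step 8 — Reactive power: Q = Im(S) = -32.11 VAR.
Step 9 — Apparent power: |S| = 32.12 VA.
Step 10 — Power factor: PF = P/|S| = 0.02452 (leading).

(a) P = 0.7876 W  (b) Q = -32.11 VAR  (c) S = 32.12 VA  (d) PF = 0.02452 (leading)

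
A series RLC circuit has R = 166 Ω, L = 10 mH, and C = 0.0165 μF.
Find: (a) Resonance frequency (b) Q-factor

Step 1 — Resonance condition Im(Z)=0 gives ω₀ = 1/√(LC).
Step 2 — ω₀ = 1/√(0.01·1.65e-08) = 7.785e+04 rad/s.
Step 3 — f₀ = ω₀/(2π) = 1.239e+04 Hz.
Step 4 — Series Q: Q = ω₀L/R = 7.785e+04·0.01/166 = 4.69.

(a) f₀ = 1.239e+04 Hz  (b) Q = 4.69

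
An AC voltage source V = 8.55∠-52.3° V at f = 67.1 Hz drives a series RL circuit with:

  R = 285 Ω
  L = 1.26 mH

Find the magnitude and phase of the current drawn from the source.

Step 1 — Angular frequency: ω = 2π·f = 2π·67.1 = 421.6 rad/s.
Step 2 — Component impedances:
  R: Z = R = 285 Ω
  L: Z = jωL = j·421.6·0.00126 = 0 + j0.5312 Ω
Step 3 — Series combination: Z_total = R + L = 285 + j0.5312 Ω = 285∠0.1° Ω.
Step 4 — Source phasor: V = 8.55∠-52.3° V = 5.229 - j6.765 V.
Step 5 — Ohm's law: I = V / Z_total = (5.229 - j6.765) / (285 + j0.5312) = 0.0183 - j0.02377 A.
Step 6 — Convert to polar: |I| = 0.03 A, ∠I = -52.4°.

I = 0.03∠-52.4° A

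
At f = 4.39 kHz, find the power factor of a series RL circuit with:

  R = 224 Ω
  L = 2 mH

Step 1 — Angular frequency: ω = 2π·f = 2π·4390 = 2.758e+04 rad/s.
Step 2 — Component impedances:
  R: Z = R = 224 Ω
  L: Z = jωL = j·2.758e+04·0.002 = 0 + j55.17 Ω
Step 3 — Series combination: Z_total = R + L = 224 + j55.17 Ω = 230.7∠13.8° Ω.
Step 4 — Power factor: PF = cos(φ) = Re(Z)/|Z| = 224/230.7 = 0.971.
Step 5 — Type: Im(Z) = 55.17 ⇒ lagging (phase φ = 13.8°).

PF = 0.971 (lagging, φ = 13.8°)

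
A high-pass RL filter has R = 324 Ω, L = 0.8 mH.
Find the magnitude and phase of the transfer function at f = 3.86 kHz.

Step 1 — Angular frequency: ω = 2π·3860 = 2.425e+04 rad/s.
Step 2 — Transfer function: H(jω) = jωL/(R + jωL).
Step 3 — Numerator jωL = j·19.4; denominator R + jωL = 324 + j19.4.
Step 4 — H = 0.003573 + j0.05967.
Step 5 — Magnitude: |H| = 0.05978 (-24.5 dB); phase: φ = 86.6°.

|H| = 0.05978 (-24.5 dB), φ = 86.6°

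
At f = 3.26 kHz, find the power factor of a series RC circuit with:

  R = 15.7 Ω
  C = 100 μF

Step 1 — Angular frequency: ω = 2π·f = 2π·3260 = 2.048e+04 rad/s.
Step 2 — Component impedances:
  R: Z = R = 15.7 Ω
  C: Z = 1/(jωC) = -j/(ω·C) = 0 - j0.4882 Ω
Step 3 — Series combination: Z_total = R + C = 15.7 - j0.4882 Ω = 15.71∠-1.8° Ω.
Step 4 — Power factor: PF = cos(φ) = Re(Z)/|Z| = 15.7/15.708 = 0.9995.
Step 5 — Type: Im(Z) = -0.4882 ⇒ leading (phase φ = -1.8°).

PF = 0.9995 (leading, φ = -1.8°)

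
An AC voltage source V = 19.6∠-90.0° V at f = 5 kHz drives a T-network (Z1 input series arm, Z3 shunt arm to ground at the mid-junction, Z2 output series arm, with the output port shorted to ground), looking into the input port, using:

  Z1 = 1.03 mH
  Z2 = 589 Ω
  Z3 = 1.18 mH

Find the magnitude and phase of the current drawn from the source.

Step 1 — Angular frequency: ω = 2π·f = 2π·5000 = 3.142e+04 rad/s.
Step 2 — Component impedances:
  Z1: Z = jωL = j·3.142e+04·0.00103 = 0 + j32.36 Ω
  Z2: Z = R = 589 Ω
  Z3: Z = jωL = j·3.142e+04·0.00118 = 0 + j37.07 Ω
Step 3 — With the output port shorted to ground, the output series arm Z2 runs from the junction to ground; the shunt arm Z3 also runs from the junction to ground. They appear in parallel: Z3 || Z2 = 2.324 + j36.92 Ω.
Step 4 — Series with input arm Z1: Z_in = Z1 + (Z3 || Z2) = 2.324 + j69.28 Ω = 69.32∠88.1° Ω.
Step 5 — Source phasor: V = 19.6∠-90.0° V = 0 - j19.6 V.
Step 6 — Ohm's law: I = V / Z_total = (0 - j19.6) / (2.324 + j69.28) = -0.2826 - j0.009479 A.
Step 7 — Convert to polar: |I| = 0.2827 A, ∠I = -178.1°.

I = 0.2827∠-178.1° A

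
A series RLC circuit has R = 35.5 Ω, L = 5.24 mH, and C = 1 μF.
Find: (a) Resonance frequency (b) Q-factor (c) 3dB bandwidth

Step 1 — Resonance condition Im(Z)=0 gives ω₀ = 1/√(LC).
Step 2 — ω₀ = 1/√(0.00524·1e-06) = 1.381e+04 rad/s.
Step 3 — f₀ = ω₀/(2π) = 2199 Hz.
Step 4 — Series Q: Q = ω₀L/R = 1.381e+04·0.00524/35.5 = 2.039.
Step 5 — 3dB bandwidth: Δω = ω₀/Q = 6775 rad/s; BW = Δω/(2π) = 1078 Hz.

(a) f₀ = 2199 Hz  (b) Q = 2.039  (c) BW = 1078 Hz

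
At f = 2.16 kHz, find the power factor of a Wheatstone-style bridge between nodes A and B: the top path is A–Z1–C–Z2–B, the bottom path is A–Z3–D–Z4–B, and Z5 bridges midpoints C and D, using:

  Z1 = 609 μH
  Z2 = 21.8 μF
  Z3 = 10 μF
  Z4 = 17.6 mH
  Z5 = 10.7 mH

Step 1 — Angular frequency: ω = 2π·f = 2π·2160 = 1.357e+04 rad/s.
Step 2 — Component impedances:
  Z1: Z = jωL = j·1.357e+04·0.000609 = 0 + j8.265 Ω
  Z2: Z = 1/(jωC) = -j/(ω·C) = 0 - j3.38 Ω
  Z3: Z = 1/(jωC) = -j/(ω·C) = 0 - j7.368 Ω
  Z4: Z = jωL = j·1.357e+04·0.0176 = 0 + j238.9 Ω
  Z5: Z = jωL = j·1.357e+04·0.0107 = 0 + j145.2 Ω
Step 3 — Bridge requires nodal analysis (the Z5 bridge couples midpoints C and D, so the two paths cannot be reduced to a simple series/parallel combination). Setting node B to ground and injecting 1 A at node A, the 3-node admittance system at A, C, D solves to V_A = Z_AB = 0 + j4.319 Ω = 4.319∠90.0° Ω.
Step 4 — Power factor: PF = cos(φ) = Re(Z)/|Z| = 0/4.319 = 0.
Step 5 — Type: Im(Z) = 4.319 ⇒ lagging (phase φ = 90.0°).

PF = 0 (lagging, φ = 90.0°)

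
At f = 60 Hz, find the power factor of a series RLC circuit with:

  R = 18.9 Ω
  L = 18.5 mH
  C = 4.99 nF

Step 1 — Angular frequency: ω = 2π·f = 2π·60 = 377 rad/s.
Step 2 — Component impedances:
  R: Z = R = 18.9 Ω
  L: Z = jωL = j·377·0.0185 = 0 + j6.974 Ω
  C: Z = 1/(jωC) = -j/(ω·C) = 0 - j5.316e+05 Ω
Step 3 — Series combination: Z_total = R + L + C = 18.9 - j5.316e+05 Ω = 5.316e+05∠-90.0° Ω.
Step 4 — Power factor: PF = cos(φ) = Re(Z)/|Z| = 18.9/5.316e+05 = 3.555e-05.
Step 5 — Type: Im(Z) = -5.316e+05 ⇒ leading (phase φ = -90.0°).

PF = 3.555e-05 (leading, φ = -90.0°)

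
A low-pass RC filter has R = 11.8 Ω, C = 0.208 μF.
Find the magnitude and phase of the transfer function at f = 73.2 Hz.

Step 1 — Angular frequency: ω = 2π·73.2 = 459.9 rad/s.
Step 2 — Transfer function: H(jω) = 1/(1 + jωRC).
Step 3 — Denominator: 1 + jωRC = 1 + j·459.9·11.8·2.08e-07 = 1 + j0.001129.
Step 4 — H = 1 - j0.001129.
Step 5 — Magnitude: |H| = 1 (-0.0 dB); phase: φ = -0.1°.

|H| = 1 (-0.0 dB), φ = -0.1°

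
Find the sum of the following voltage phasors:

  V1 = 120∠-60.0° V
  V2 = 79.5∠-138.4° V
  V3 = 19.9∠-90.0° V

Step 1 — Convert each phasor to rectangular form:
  V1 = 120·(cos(-60.0°) + j·sin(-60.0°)) = 60 - j103.9 V
  V2 = 79.5·(cos(-138.4°) + j·sin(-138.4°)) = -59.45 - j52.78 V
  V3 = 19.9·(cos(-90.0°) + j·sin(-90.0°)) = 0 - j19.9 V
Step 2 — Sum components: V_total = 0.5501 - j176.6 V.
Step 3 — Convert to polar: |V_total| = 176.6 V, ∠V_total = -89.8°.

V_total = 176.6∠-89.8° V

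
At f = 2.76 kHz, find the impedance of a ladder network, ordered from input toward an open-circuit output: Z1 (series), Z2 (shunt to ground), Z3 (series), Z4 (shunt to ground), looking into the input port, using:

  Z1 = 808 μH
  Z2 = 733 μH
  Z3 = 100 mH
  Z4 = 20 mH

Step 1 — Angular frequency: ω = 2π·f = 2π·2760 = 1.734e+04 rad/s.
Step 2 — Component impedances:
  Z1: Z = jωL = j·1.734e+04·0.000808 = 0 + j14.01 Ω
  Z2: Z = jωL = j·1.734e+04·0.000733 = 0 + j12.71 Ω
  Z3: Z = jωL = j·1.734e+04·0.1 = 0 + j1734 Ω
  Z4: Z = jωL = j·1.734e+04·0.02 = 0 + j346.8 Ω
Step 3 — Ladder network (open output): work backward from the far end, alternating series and parallel combinations. Z_in = 0 + j26.65 Ω = 26.65∠90.0° Ω.

Z = 0 + j26.65 Ω = 26.65∠90.0° Ω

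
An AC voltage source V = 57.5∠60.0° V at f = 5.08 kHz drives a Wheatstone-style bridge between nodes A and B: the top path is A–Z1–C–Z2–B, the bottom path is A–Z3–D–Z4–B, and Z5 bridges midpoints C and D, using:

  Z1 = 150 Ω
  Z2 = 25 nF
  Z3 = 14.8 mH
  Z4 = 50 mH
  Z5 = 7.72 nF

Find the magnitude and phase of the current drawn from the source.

Step 1 — Angular frequency: ω = 2π·f = 2π·5080 = 3.192e+04 rad/s.
Step 2 — Component impedances:
  Z1: Z = R = 150 Ω
  Z2: Z = 1/(jωC) = -j/(ω·C) = 0 - j1253 Ω
  Z3: Z = jωL = j·3.192e+04·0.0148 = 0 + j472.4 Ω
  Z4: Z = jωL = j·3.192e+04·0.05 = 0 + j1596 Ω
  Z5: Z = 1/(jωC) = -j/(ω·C) = 0 - j4058 Ω
Step 3 — Bridge requires nodal analysis (the Z5 bridge couples midpoints C and D, so the two paths cannot be reduced to a simple series/parallel combination). Setting node B to ground and injecting 1 A at node A, the 3-node admittance system at A, C, D solves to V_A = Z_AB = 995.7 - j2867 Ω = 3035∠-70.8° Ω.
Step 4 — Source phasor: V = 57.5∠60.0° V = 28.75 + j49.8 V.
Step 5 — Ohm's law: I = V / Z_total = (28.75 + j49.8) / (995.7 - j2867) = -0.01239 + j0.01433 A.
Step 6 — Convert to polar: |I| = 0.01895 A, ∠I = 130.8°.

I = 0.01895∠130.8° A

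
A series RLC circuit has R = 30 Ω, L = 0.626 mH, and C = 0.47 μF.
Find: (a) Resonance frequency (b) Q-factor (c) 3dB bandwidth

Step 1 — Resonance: ω₀ = 1/√(LC) = 1/√(0.000626·4.7e-07) = 5.83e+04 rad/s.
Step 2 — f₀ = ω₀/(2π) = 9279 Hz.
Step 3 — Series Q: Q = ω₀L/R = 5.83e+04·0.000626/30 = 1.217.
Step 4 — Bandwidth: Δω = ω₀/Q = 4.792e+04 rad/s; BW = Δω/(2π) = 7627 Hz.

(a) f₀ = 9279 Hz  (b) Q = 1.217  (c) BW = 7627 Hz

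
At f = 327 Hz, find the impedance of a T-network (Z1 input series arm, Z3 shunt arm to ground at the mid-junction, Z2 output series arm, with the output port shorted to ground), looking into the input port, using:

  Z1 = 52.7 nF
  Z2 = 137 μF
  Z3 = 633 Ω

Step 1 — Angular frequency: ω = 2π·f = 2π·327 = 2055 rad/s.
Step 2 — Component impedances:
  Z1: Z = 1/(jωC) = -j/(ω·C) = 0 - j9236 Ω
  Z2: Z = 1/(jωC) = -j/(ω·C) = 0 - j3.553 Ω
  Z3: Z = R = 633 Ω
Step 3 — With the output port shorted to ground, the output series arm Z2 runs from the junction to ground; the shunt arm Z3 also runs from the junction to ground. They appear in parallel: Z3 || Z2 = 0.01994 - j3.553 Ω.
Step 4 — Series with input arm Z1: Z_in = Z1 + (Z3 || Z2) = 0.01994 - j9239 Ω = 9239∠-90.0° Ω.

Z = 0.01994 - j9239 Ω = 9239∠-90.0° Ω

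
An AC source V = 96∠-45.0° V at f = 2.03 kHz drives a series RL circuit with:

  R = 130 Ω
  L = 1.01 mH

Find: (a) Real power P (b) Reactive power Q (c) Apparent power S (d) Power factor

Step 1 — Angular frequency: ω = 2π·f = 2π·2030 = 1.275e+04 rad/s.
Step 2 — Component impedances:
  R: Z = R = 130 Ω
  L: Z = jωL = j·1.275e+04·0.00101 = 0 + j12.88 Ω
Step 3 — Series combination: Z_total = R + L = 130 + j12.88 Ω = 130.6∠5.7° Ω.
Step 4 — Source phasor: V = 96∠-45.0° V = 67.88 - j67.88 V.
Step 5 — Current: I = V / Z = 0.4659 - j0.5683 A = 0.7349∠-50.7° A.
Step 6 — Complex power: S = V·I* = 70.2 + j6.957 VA.
Step 7 — Real power: P = Re(S) = 70.2 W.
Step 8 — Reactive power: Q = Im(S) = 6.957 VAR.
Step 9 — Apparent power: |S| = 70.55 VA.
Step 10 — Power factor: PF = P/|S| = 0.9951 (lagging).

(a) P = 70.2 W  (b) Q = 6.957 VAR  (c) S = 70.55 VA  (d) PF = 0.9951 (lagging)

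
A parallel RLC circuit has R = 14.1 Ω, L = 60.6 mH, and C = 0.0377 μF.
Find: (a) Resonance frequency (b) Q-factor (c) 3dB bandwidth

Step 1 — Resonance: ω₀ = 1/√(LC) = 1/√(0.0606·3.77e-08) = 2.092e+04 rad/s.
Step 2 — f₀ = ω₀/(2π) = 3330 Hz.
Step 3 — Parallel Q: Q = R/(ω₀L) = 14.1/(2.092e+04·0.0606) = 0.01112.
Step 4 — Bandwidth: Δω = ω₀/Q = 1.881e+06 rad/s; BW = Δω/(2π) = 2.994e+05 Hz.

(a) f₀ = 3330 Hz  (b) Q = 0.01112  (c) BW = 2.994e+05 Hz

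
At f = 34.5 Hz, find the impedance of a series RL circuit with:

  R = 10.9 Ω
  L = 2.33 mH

Step 1 — Angular frequency: ω = 2π·f = 2π·34.5 = 216.8 rad/s.
Step 2 — Component impedances:
  R: Z = R = 10.9 Ω
  L: Z = jωL = j·216.8·0.00233 = 0 + j0.5051 Ω
Step 3 — Series combination: Z_total = R + L = 10.9 + j0.5051 Ω = 10.91∠2.7° Ω.

Z = 10.9 + j0.5051 Ω = 10.91∠2.7° Ω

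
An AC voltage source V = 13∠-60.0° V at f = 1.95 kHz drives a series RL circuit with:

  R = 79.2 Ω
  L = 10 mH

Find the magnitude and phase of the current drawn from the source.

Step 1 — Angular frequency: ω = 2π·f = 2π·1950 = 1.225e+04 rad/s.
Step 2 — Component impedances:
  R: Z = R = 79.2 Ω
  L: Z = jωL = j·1.225e+04·0.01 = 0 + j122.5 Ω
Step 3 — Series combination: Z_total = R + L = 79.2 + j122.5 Ω = 145.9∠57.1° Ω.
Step 4 — Source phasor: V = 13∠-60.0° V = 6.5 - j11.26 V.
Step 5 — Ohm's law: I = V / Z_total = (6.5 - j11.26) / (79.2 + j122.5) = -0.04062 - j0.07931 A.
Step 6 — Convert to polar: |I| = 0.08911 A, ∠I = -117.1°.

I = 0.08911∠-117.1° A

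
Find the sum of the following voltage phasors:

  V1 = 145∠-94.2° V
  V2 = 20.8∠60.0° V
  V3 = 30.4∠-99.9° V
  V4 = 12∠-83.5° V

Step 1 — Convert each phasor to rectangular form:
  V1 = 145·(cos(-94.2°) + j·sin(-94.2°)) = -10.62 - j144.6 V
  V2 = 20.8·(cos(60.0°) + j·sin(60.0°)) = 10.4 + j18.01 V
  V3 = 30.4·(cos(-99.9°) + j·sin(-99.9°)) = -5.227 - j29.95 V
  V4 = 12·(cos(-83.5°) + j·sin(-83.5°)) = 1.358 - j11.92 V
Step 2 — Sum components: V_total = -4.088 - j168.5 V.
Step 3 — Convert to polar: |V_total| = 168.5 V, ∠V_total = -91.4°.

V_total = 168.5∠-91.4° V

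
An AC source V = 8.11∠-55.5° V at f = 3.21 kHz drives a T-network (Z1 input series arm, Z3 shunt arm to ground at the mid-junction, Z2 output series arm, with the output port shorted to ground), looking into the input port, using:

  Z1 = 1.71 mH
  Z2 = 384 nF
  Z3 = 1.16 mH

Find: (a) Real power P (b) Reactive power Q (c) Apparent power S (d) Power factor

Step 1 — Angular frequency: ω = 2π·f = 2π·3210 = 2.017e+04 rad/s.
Step 2 — Component impedances:
  Z1: Z = jωL = j·2.017e+04·0.00171 = 0 + j34.49 Ω
  Z2: Z = 1/(jωC) = -j/(ω·C) = 0 - j129.1 Ω
  Z3: Z = jωL = j·2.017e+04·0.00116 = 0 + j23.4 Ω
Step 3 — With the output port shorted to ground, the output series arm Z2 runs from the junction to ground; the shunt arm Z3 also runs from the junction to ground. They appear in parallel: Z3 || Z2 = 0 + j28.57 Ω.
Step 4 — Series with input arm Z1: Z_in = Z1 + (Z3 || Z2) = 0 + j63.06 Ω = 63.06∠90.0° Ω.
Step 5 — Source phasor: V = 8.11∠-55.5° V = 4.594 - j6.684 V.
Step 6 — Current: I = V / Z = -0.106 - j0.07284 A = 0.1286∠-145.5° A.
Step 7 — Complex power: S = V·I* = 0 + j1.043 VA.
Step 8 — Real power: P = Re(S) = 0 W.
Step 9 — Reactive power: Q = Im(S) = 1.043 VAR.
Step 10 — Apparent power: |S| = 1.043 VA.
Step 11 — Power factor: PF = P/|S| = 0 (lagging).

(a) P = 0 W  (b) Q = 1.043 VAR  (c) S = 1.043 VA  (d) PF = 0 (lagging)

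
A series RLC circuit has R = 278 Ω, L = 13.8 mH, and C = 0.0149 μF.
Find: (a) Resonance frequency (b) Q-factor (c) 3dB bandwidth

Step 1 — Resonance: ω₀ = 1/√(LC) = 1/√(0.0138·1.49e-08) = 6.974e+04 rad/s.
Step 2 — f₀ = ω₀/(2π) = 1.11e+04 Hz.
Step 3 — Series Q: Q = ω₀L/R = 6.974e+04·0.0138/278 = 3.462.
Step 4 — Bandwidth: Δω = ω₀/Q = 2.014e+04 rad/s; BW = Δω/(2π) = 3206 Hz.

(a) f₀ = 1.11e+04 Hz  (b) Q = 3.462  (c) BW = 3206 Hz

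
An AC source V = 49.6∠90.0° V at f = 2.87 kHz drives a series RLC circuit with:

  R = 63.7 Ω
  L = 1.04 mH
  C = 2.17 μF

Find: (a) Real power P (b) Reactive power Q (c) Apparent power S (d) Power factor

Step 1 — Angular frequency: ω = 2π·f = 2π·2870 = 1.803e+04 rad/s.
Step 2 — Component impedances:
  R: Z = R = 63.7 Ω
  L: Z = jωL = j·1.803e+04·0.00104 = 0 + j18.75 Ω
  C: Z = 1/(jωC) = -j/(ω·C) = 0 - j25.56 Ω
Step 3 — Series combination: Z_total = R + L + C = 63.7 - j6.801 Ω = 64.06∠-6.1° Ω.
Step 4 — Source phasor: V = 49.6∠90.0° V = 0 + j49.6 V.
Step 5 — Current: I = V / Z = -0.0822 + j0.7699 A = 0.7742∠96.1° A.
Step 6 — Complex power: S = V·I* = 38.19 - j4.077 VA.
Step 7 — Real power: P = Re(S) = 38.19 W.
Step 8 — Reactive power: Q = Im(S) = -4.077 VAR.
Step 9 — Apparent power: |S| = 38.4 VA.
Step 10 — Power factor: PF = P/|S| = 0.9943 (leading).

(a) P = 38.19 W  (b) Q = -4.077 VAR  (c) S = 38.4 VA  (d) PF = 0.9943 (leading)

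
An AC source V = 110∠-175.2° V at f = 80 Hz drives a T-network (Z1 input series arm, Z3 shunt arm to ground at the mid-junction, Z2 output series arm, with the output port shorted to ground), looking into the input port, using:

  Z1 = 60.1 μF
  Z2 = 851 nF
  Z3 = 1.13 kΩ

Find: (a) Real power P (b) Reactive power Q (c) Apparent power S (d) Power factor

Step 1 — Angular frequency: ω = 2π·f = 2π·80 = 502.7 rad/s.
Step 2 — Component impedances:
  Z1: Z = 1/(jωC) = -j/(ω·C) = 0 - j33.1 Ω
  Z2: Z = 1/(jωC) = -j/(ω·C) = 0 - j2338 Ω
  Z3: Z = R = 1130 Ω
Step 3 — With the output port shorted to ground, the output series arm Z2 runs from the junction to ground; the shunt arm Z3 also runs from the junction to ground. They appear in parallel: Z3 || Z2 = 916 - j442.8 Ω.
Step 4 — Series with input arm Z1: Z_in = Z1 + (Z3 || Z2) = 916 - j475.9 Ω = 1032∠-27.5° Ω.
Step 5 — Source phasor: V = 110∠-175.2° V = -109.6 - j9.205 V.
Step 6 — Current: I = V / Z = -0.09012 - j0.05687 A = 0.1066∠-147.7° A.
Step 7 — Complex power: S = V·I* = 10.4 - j5.404 VA.
Step 8 — Real power: P = Re(S) = 10.4 W.
Step 9 — Reactive power: Q = Im(S) = -5.404 VAR.
Step 10 — Apparent power: |S| = 11.72 VA.
Step 11 — Power factor: PF = P/|S| = 0.8874 (leading).

(a) P = 10.4 W  (b) Q = -5.404 VAR  (c) S = 11.72 VA  (d) PF = 0.8874 (leading)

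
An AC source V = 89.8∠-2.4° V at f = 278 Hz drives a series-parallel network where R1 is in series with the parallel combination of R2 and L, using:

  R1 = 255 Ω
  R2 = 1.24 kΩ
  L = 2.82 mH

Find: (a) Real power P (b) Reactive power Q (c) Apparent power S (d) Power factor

Step 1 — Angular frequency: ω = 2π·f = 2π·278 = 1747 rad/s.
Step 2 — Component impedances:
  R1: Z = R = 255 Ω
  R2: Z = R = 1240 Ω
  L: Z = jωL = j·1747·0.00282 = 0 + j4.926 Ω
Step 3 — Parallel branch: R2 || L = 1/(1/R2 + 1/L) = 0.01957 + j4.926 Ω.
Step 4 — Series with R1: Z_total = R1 + (R2 || L) = 255 + j4.926 Ω = 255.1∠1.1° Ω.
Step 5 — Source phasor: V = 89.8∠-2.4° V = 89.72 - j3.76 V.
Step 6 — Current: I = V / Z = 0.3514 - j0.02153 A = 0.3521∠-3.5° A.
Step 7 — Complex power: S = V·I* = 31.61 + j0.6105 VA.
Step 8 — Real power: P = Re(S) = 31.61 W.
Step 9 — Reactive power: Q = Im(S) = 0.6105 VAR.
Step 10 — Apparent power: |S| = 31.62 VA.
Step 11 — Power factor: PF = P/|S| = 0.9998 (lagging).

(a) P = 31.61 W  (b) Q = 0.6105 VAR  (c) S = 31.62 VA  (d) PF = 0.9998 (lagging)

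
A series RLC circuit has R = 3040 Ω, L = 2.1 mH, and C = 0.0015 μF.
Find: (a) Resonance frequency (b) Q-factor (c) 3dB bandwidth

Step 1 — Resonance condition Im(Z)=0 gives ω₀ = 1/√(LC).
Step 2 — ω₀ = 1/√(0.0021·1.5e-09) = 5.634e+05 rad/s.
Step 3 — f₀ = ω₀/(2π) = 8.967e+04 Hz.
Step 4 — Series Q: Q = ω₀L/R = 5.634e+05·0.0021/3040 = 0.3892.
Step 5 — 3dB bandwidth: Δω = ω₀/Q = 1.448e+06 rad/s; BW = Δω/(2π) = 2.304e+05 Hz.

(a) f₀ = 8.967e+04 Hz  (b) Q = 0.3892  (c) BW = 2.304e+05 Hz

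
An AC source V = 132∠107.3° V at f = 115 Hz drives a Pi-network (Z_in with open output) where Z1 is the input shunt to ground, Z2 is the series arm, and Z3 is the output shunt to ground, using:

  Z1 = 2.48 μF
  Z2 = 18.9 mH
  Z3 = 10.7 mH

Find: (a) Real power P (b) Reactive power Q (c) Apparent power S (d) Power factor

Step 1 — Angular frequency: ω = 2π·f = 2π·115 = 722.6 rad/s.
Step 2 — Component impedances:
  Z1: Z = 1/(jωC) = -j/(ω·C) = 0 - j558 Ω
  Z2: Z = jωL = j·722.6·0.0189 = 0 + j13.66 Ω
  Z3: Z = jωL = j·722.6·0.0107 = 0 + j7.731 Ω
Step 3 — With open output, the series arm Z2 and the output shunt Z3 appear in series to ground: Z2 + Z3 = 0 + j21.39 Ω.
Step 4 — Parallel with input shunt Z1: Z_in = Z1 || (Z2 + Z3) = 0 + j22.24 Ω = 22.24∠90.0° Ω.
Step 5 — Source phasor: V = 132∠107.3° V = -39.25 + j126 V.
Step 6 — Current: I = V / Z = 5.667 + j1.765 A = 5.935∠17.3° A.
Step 7 — Complex power: S = V·I* = 0 + j783.4 VA.
Step 8 — Real power: P = Re(S) = 0 W.
Step 9 — Reactive power: Q = Im(S) = 783.4 VAR.
Step 10 — Apparent power: |S| = 783.4 VA.
Step 11 — Power factor: PF = P/|S| = 0 (lagging).

(a) P = 0 W  (b) Q = 783.4 VAR  (c) S = 783.4 VA  (d) PF = 0 (lagging)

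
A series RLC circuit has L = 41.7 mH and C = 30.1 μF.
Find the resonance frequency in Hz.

Step 1 — Resonance condition Im(Z)=0 gives ω₀ = 1/√(LC).
Step 2 — ω₀ = 1/√(0.0417·3.01e-05) = 892.6 rad/s.
Step 3 — f₀ = ω₀/(2π) = 142.1 Hz.

f₀ = 142.1 Hz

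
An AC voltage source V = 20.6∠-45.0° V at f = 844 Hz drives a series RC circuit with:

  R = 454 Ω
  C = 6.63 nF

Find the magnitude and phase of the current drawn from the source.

Step 1 — Angular frequency: ω = 2π·f = 2π·844 = 5303 rad/s.
Step 2 — Component impedances:
  R: Z = R = 454 Ω
  C: Z = 1/(jωC) = -j/(ω·C) = 0 - j2.844e+04 Ω
Step 3 — Series combination: Z_total = R + C = 454 - j2.844e+04 Ω = 2.845e+04∠-89.1° Ω.
Step 4 — Source phasor: V = 20.6∠-45.0° V = 14.57 - j14.57 V.
Step 5 — Ohm's law: I = V / Z_total = (14.57 - j14.57) / (454 - j2.844e+04) = 0.0005202 + j0.0005038 A.
Step 6 — Convert to polar: |I| = 0.0007242 A, ∠I = 44.1°.

I = 0.0007242∠44.1° A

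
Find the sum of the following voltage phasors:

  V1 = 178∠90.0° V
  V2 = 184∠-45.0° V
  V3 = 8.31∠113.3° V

Step 1 — Convert each phasor to rectangular form:
  V1 = 178·(cos(90.0°) + j·sin(90.0°)) = 0 + j178 V
  V2 = 184·(cos(-45.0°) + j·sin(-45.0°)) = 130.1 - j130.1 V
  V3 = 8.31·(cos(113.3°) + j·sin(113.3°)) = -3.287 + j7.632 V
Step 2 — Sum components: V_total = 126.8 + j55.52 V.
Step 3 — Convert to polar: |V_total| = 138.4 V, ∠V_total = 23.6°.

V_total = 138.4∠23.6° V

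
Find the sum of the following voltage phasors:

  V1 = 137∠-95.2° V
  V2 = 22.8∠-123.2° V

Step 1 — Convert each phasor to rectangular form:
  V1 = 137·(cos(-95.2°) + j·sin(-95.2°)) = -12.42 - j136.4 V
  V2 = 22.8·(cos(-123.2°) + j·sin(-123.2°)) = -12.48 - j19.08 V
Step 2 — Sum components: V_total = -24.9 - j155.5 V.
Step 3 — Convert to polar: |V_total| = 157.5 V, ∠V_total = -99.1°.

V_total = 157.5∠-99.1° V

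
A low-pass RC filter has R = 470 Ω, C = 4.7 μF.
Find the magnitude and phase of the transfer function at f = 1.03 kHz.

Step 1 — Angular frequency: ω = 2π·1030 = 6472 rad/s.
Step 2 — Transfer function: H(jω) = 1/(1 + jωRC).
Step 3 — Denominator: 1 + jωRC = 1 + j·6472·470·4.7e-06 = 1 + j14.3.
Step 4 — H = 0.004869 - j0.06961.
Step 5 — Magnitude: |H| = 0.06978 (-23.1 dB); phase: φ = -86.0°.

|H| = 0.06978 (-23.1 dB), φ = -86.0°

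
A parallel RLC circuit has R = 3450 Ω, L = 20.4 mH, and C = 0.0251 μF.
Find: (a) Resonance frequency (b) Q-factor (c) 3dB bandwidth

Step 1 — Resonance: ω₀ = 1/√(LC) = 1/√(0.0204·2.51e-08) = 4.419e+04 rad/s.
Step 2 — f₀ = ω₀/(2π) = 7033 Hz.
Step 3 — Parallel Q: Q = R/(ω₀L) = 3450/(4.419e+04·0.0204) = 3.827.
Step 4 — Bandwidth: Δω = ω₀/Q = 1.155e+04 rad/s; BW = Δω/(2π) = 1838 Hz.

(a) f₀ = 7033 Hz  (b) Q = 3.827  (c) BW = 1838 Hz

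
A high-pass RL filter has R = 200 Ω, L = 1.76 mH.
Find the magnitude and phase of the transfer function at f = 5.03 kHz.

Step 1 — Angular frequency: ω = 2π·5030 = 3.16e+04 rad/s.
Step 2 — Transfer function: H(jω) = jωL/(R + jωL).
Step 3 — Numerator jωL = j·55.62; denominator R + jωL = 200 + j55.62.
Step 4 — H = 0.0718 + j0.2582.
Step 5 — Magnitude: |H| = 0.2679 (-11.4 dB); phase: φ = 74.5°.

|H| = 0.2679 (-11.4 dB), φ = 74.5°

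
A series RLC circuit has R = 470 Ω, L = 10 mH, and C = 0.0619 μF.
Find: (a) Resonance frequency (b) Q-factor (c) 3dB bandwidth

Step 1 — Resonance: ω₀ = 1/√(LC) = 1/√(0.01·6.19e-08) = 4.019e+04 rad/s.
Step 2 — f₀ = ω₀/(2π) = 6397 Hz.
Step 3 — Series Q: Q = ω₀L/R = 4.019e+04·0.01/470 = 0.8552.
Step 4 — Bandwidth: Δω = ω₀/Q = 4.7e+04 rad/s; BW = Δω/(2π) = 7480 Hz.

(a) f₀ = 6397 Hz  (b) Q = 0.8552  (c) BW = 7480 Hz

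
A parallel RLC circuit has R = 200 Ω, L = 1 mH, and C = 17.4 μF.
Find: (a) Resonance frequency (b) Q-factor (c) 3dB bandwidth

Step 1 — Resonance: ω₀ = 1/√(LC) = 1/√(0.001·1.74e-05) = 7581 rad/s.
Step 2 — f₀ = ω₀/(2π) = 1207 Hz.
Step 3 — Parallel Q: Q = R/(ω₀L) = 200/(7581·0.001) = 26.38.
Step 4 — Bandwidth: Δω = ω₀/Q = 287.4 rad/s; BW = Δω/(2π) = 45.73 Hz.

(a) f₀ = 1207 Hz  (b) Q = 26.38  (c) BW = 45.73 Hz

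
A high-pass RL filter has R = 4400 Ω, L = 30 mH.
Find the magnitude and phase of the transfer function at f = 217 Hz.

Step 1 — Angular frequency: ω = 2π·217 = 1363 rad/s.
Step 2 — Transfer function: H(jω) = jωL/(R + jωL).
Step 3 — Numerator jωL = j·40.9; denominator R + jωL = 4400 + j40.9.
Step 4 — H = 8.641e-05 + j0.009295.
Step 5 — Magnitude: |H| = 0.009296 (-40.6 dB); phase: φ = 89.5°.

|H| = 0.009296 (-40.6 dB), φ = 89.5°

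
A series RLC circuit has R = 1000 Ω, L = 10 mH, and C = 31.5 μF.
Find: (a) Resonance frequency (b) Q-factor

Step 1 — Resonance condition Im(Z)=0 gives ω₀ = 1/√(LC).
Step 2 — ω₀ = 1/√(0.01·3.15e-05) = 1782 rad/s.
Step 3 — f₀ = ω₀/(2π) = 283.6 Hz.
Step 4 — Series Q: Q = ω₀L/R = 1782·0.01/1000 = 0.01782.

(a) f₀ = 283.6 Hz  (b) Q = 0.01782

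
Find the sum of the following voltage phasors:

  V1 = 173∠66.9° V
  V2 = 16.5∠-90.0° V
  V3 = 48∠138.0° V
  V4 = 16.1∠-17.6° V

Step 1 — Convert each phasor to rectangular form:
  V1 = 173·(cos(66.9°) + j·sin(66.9°)) = 67.87 + j159.1 V
  V2 = 16.5·(cos(-90.0°) + j·sin(-90.0°)) = 0 - j16.5 V
  V3 = 48·(cos(138.0°) + j·sin(138.0°)) = -35.67 + j32.12 V
  V4 = 16.1·(cos(-17.6°) + j·sin(-17.6°)) = 15.35 - j4.868 V
Step 2 — Sum components: V_total = 47.55 + j169.9 V.
Step 3 — Convert to polar: |V_total| = 176.4 V, ∠V_total = 74.4°.

V_total = 176.4∠74.4° V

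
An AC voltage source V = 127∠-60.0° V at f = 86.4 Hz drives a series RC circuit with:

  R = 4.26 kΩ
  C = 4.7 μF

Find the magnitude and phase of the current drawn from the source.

Step 1 — Angular frequency: ω = 2π·f = 2π·86.4 = 542.9 rad/s.
Step 2 — Component impedances:
  R: Z = R = 4260 Ω
  C: Z = 1/(jωC) = -j/(ω·C) = 0 - j391.9 Ω
Step 3 — Series combination: Z_total = R + C = 4260 - j391.9 Ω = 4278∠-5.3° Ω.
Step 4 — Source phasor: V = 127∠-60.0° V = 63.5 - j110 V.
Step 5 — Ohm's law: I = V / Z_total = (63.5 - j110) / (4260 - j391.9) = 0.01714 - j0.02424 A.
Step 6 — Convert to polar: |I| = 0.02969 A, ∠I = -54.7°.

I = 0.02969∠-54.7° A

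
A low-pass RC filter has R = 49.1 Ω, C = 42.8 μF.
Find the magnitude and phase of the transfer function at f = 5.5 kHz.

Step 1 — Angular frequency: ω = 2π·5500 = 3.456e+04 rad/s.
Step 2 — Transfer function: H(jω) = 1/(1 + jωRC).
Step 3 — Denominator: 1 + jωRC = 1 + j·3.456e+04·49.1·4.28e-05 = 1 + j72.62.
Step 4 — H = 0.0001896 - j0.01377.
Step 5 — Magnitude: |H| = 0.01377 (-37.2 dB); phase: φ = -89.2°.

|H| = 0.01377 (-37.2 dB), φ = -89.2°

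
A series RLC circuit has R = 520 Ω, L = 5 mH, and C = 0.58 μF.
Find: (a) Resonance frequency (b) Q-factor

Step 1 — Resonance condition Im(Z)=0 gives ω₀ = 1/√(LC).
Step 2 — ω₀ = 1/√(0.005·5.8e-07) = 1.857e+04 rad/s.
Step 3 — f₀ = ω₀/(2π) = 2955 Hz.
Step 4 — Series Q: Q = ω₀L/R = 1.857e+04·0.005/520 = 0.1786.

(a) f₀ = 2955 Hz  (b) Q = 0.1786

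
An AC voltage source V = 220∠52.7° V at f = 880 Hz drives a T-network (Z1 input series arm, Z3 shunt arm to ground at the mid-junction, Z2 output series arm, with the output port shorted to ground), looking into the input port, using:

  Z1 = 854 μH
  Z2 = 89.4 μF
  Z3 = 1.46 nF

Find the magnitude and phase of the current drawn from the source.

Step 1 — Angular frequency: ω = 2π·f = 2π·880 = 5529 rad/s.
Step 2 — Component impedances:
  Z1: Z = jωL = j·5529·0.000854 = 0 + j4.722 Ω
  Z2: Z = 1/(jωC) = -j/(ω·C) = 0 - j2.023 Ω
  Z3: Z = 1/(jωC) = -j/(ω·C) = 0 - j1.239e+05 Ω
Step 3 — With the output port shorted to ground, the output series arm Z2 runs from the junction to ground; the shunt arm Z3 also runs from the junction to ground. They appear in parallel: Z3 || Z2 = 0 - j2.023 Ω.
Step 4 — Series with input arm Z1: Z_in = Z1 + (Z3 || Z2) = 0 + j2.699 Ω = 2.699∠90.0° Ω.
Step 5 — Source phasor: V = 220∠52.7° V = 133.3 + j175 V.
Step 6 — Ohm's law: I = V / Z_total = (133.3 + j175) / (0 + j2.699) = 64.84 - j49.4 A.
Step 7 — Convert to polar: |I| = 81.51 A, ∠I = -37.3°.

I = 81.51∠-37.3° A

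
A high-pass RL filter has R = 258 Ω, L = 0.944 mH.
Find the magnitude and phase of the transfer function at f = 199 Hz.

Step 1 — Angular frequency: ω = 2π·199 = 1250 rad/s.
Step 2 — Transfer function: H(jω) = jωL/(R + jωL).
Step 3 — Numerator jωL = j·1.18; denominator R + jωL = 258 + j1.18.
Step 4 — H = 2.093e-05 + j0.004575.
Step 5 — Magnitude: |H| = 0.004575 (-46.8 dB); phase: φ = 89.7°.

|H| = 0.004575 (-46.8 dB), φ = 89.7°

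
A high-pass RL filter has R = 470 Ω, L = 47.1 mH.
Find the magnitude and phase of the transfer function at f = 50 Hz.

Step 1 — Angular frequency: ω = 2π·50 = 314.2 rad/s.
Step 2 — Transfer function: H(jω) = jωL/(R + jωL).
Step 3 — Numerator jωL = j·14.8; denominator R + jωL = 470 + j14.8.
Step 4 — H = 0.0009902 + j0.03145.
Step 5 — Magnitude: |H| = 0.03147 (-30.0 dB); phase: φ = 88.2°.

|H| = 0.03147 (-30.0 dB), φ = 88.2°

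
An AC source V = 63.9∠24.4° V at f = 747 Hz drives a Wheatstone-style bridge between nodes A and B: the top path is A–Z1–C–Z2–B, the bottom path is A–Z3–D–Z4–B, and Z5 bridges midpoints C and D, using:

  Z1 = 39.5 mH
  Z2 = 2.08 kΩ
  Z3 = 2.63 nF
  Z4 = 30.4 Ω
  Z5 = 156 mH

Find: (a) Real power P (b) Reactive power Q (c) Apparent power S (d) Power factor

Step 1 — Angular frequency: ω = 2π·f = 2π·747 = 4694 rad/s.
Step 2 — Component impedances:
  Z1: Z = jωL = j·4694·0.0395 = 0 + j185.4 Ω
  Z2: Z = R = 2080 Ω
  Z3: Z = 1/(jωC) = -j/(ω·C) = 0 - j8.101e+04 Ω
  Z4: Z = R = 30.4 Ω
  Z5: Z = jωL = j·4694·0.156 = 0 + j732.2 Ω
Step 3 — Bridge requires nodal analysis (the Z5 bridge couples midpoints C and D, so the two paths cannot be reduced to a simple series/parallel combination). Setting node B to ground and injecting 1 A at node A, the 3-node admittance system at A, C, D solves to V_A = Z_AB = 254.9 + j828.2 Ω = 866.5∠72.9° Ω.
Step 4 — Source phasor: V = 63.9∠24.4° V = 58.19 + j26.4 V.
Step 5 — Current: I = V / Z = 0.04887 - j0.05523 A = 0.07374∠-48.5° A.
Step 6 — Complex power: S = V·I* = 1.386 + j4.504 VA.
Step 7 — Real power: P = Re(S) = 1.386 W.
Step 8 — Reactive power: Q = Im(S) = 4.504 VAR.
Step 9 — Apparent power: |S| = 4.712 VA.
Step 10 — Power factor: PF = P/|S| = 0.2941 (lagging).

(a) P = 1.386 W  (b) Q = 4.504 VAR  (c) S = 4.712 VA  (d) PF = 0.2941 (lagging)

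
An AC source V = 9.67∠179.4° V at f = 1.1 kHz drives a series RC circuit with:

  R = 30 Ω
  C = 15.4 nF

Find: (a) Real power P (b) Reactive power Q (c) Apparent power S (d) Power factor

Step 1 — Angular frequency: ω = 2π·f = 2π·1100 = 6912 rad/s.
Step 2 — Component impedances:
  R: Z = R = 30 Ω
  C: Z = 1/(jωC) = -j/(ω·C) = 0 - j9395 Ω
Step 3 — Series combination: Z_total = R + C = 30 - j9395 Ω = 9395∠-89.8° Ω.
Step 4 — Source phasor: V = 9.67∠179.4° V = -9.669 + j0.1013 V.
Step 5 — Current: I = V / Z = -1.406e-05 - j0.001029 A = 0.001029∠-90.8° A.
Step 6 — Complex power: S = V·I* = 3.178e-05 - j0.009953 VA.
Step 7 — Real power: P = Re(S) = 3.178e-05 W.
Step 8 — Reactive power: Q = Im(S) = -0.009953 VAR.
Step 9 — Apparent power: |S| = 0.009953 VA.
Step 10 — Power factor: PF = P/|S| = 0.003193 (leading).

(a) P = 3.178e-05 W  (b) Q = -0.009953 VAR  (c) S = 0.009953 VA  (d) PF = 0.003193 (leading)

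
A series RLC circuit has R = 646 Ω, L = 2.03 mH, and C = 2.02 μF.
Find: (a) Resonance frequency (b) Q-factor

Step 1 — Resonance condition Im(Z)=0 gives ω₀ = 1/√(LC).
Step 2 — ω₀ = 1/√(0.00203·2.02e-06) = 1.562e+04 rad/s.
Step 3 — f₀ = ω₀/(2π) = 2485 Hz.
Step 4 — Series Q: Q = ω₀L/R = 1.562e+04·0.00203/646 = 0.04907.

(a) f₀ = 2485 Hz  (b) Q = 0.04907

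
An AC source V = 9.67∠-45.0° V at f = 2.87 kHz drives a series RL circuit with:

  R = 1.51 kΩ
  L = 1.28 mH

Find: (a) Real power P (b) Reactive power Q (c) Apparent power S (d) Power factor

Step 1 — Angular frequency: ω = 2π·f = 2π·2870 = 1.803e+04 rad/s.
Step 2 — Component impedances:
  R: Z = R = 1510 Ω
  L: Z = jωL = j·1.803e+04·0.00128 = 0 + j23.08 Ω
Step 3 — Series combination: Z_total = R + L = 1510 + j23.08 Ω = 1510∠0.9° Ω.
Step 4 — Source phasor: V = 9.67∠-45.0° V = 6.838 - j6.838 V.
Step 5 — Current: I = V / Z = 0.004458 - j0.004596 A = 0.006403∠-45.9° A.
Step 6 — Complex power: S = V·I* = 0.06191 + j0.0009464 VA.
Step 7 — Real power: P = Re(S) = 0.06191 W.
Step 8 — Reactive power: Q = Im(S) = 0.0009464 VAR.
Step 9 — Apparent power: |S| = 0.06192 VA.
Step 10 — Power factor: PF = P/|S| = 0.9999 (lagging).

(a) P = 0.06191 W  (b) Q = 0.0009464 VAR  (c) S = 0.06192 VA  (d) PF = 0.9999 (lagging)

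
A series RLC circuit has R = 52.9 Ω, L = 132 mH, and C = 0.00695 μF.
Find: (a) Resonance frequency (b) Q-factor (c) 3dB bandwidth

Step 1 — Resonance: ω₀ = 1/√(LC) = 1/√(0.132·6.95e-09) = 3.302e+04 rad/s.
Step 2 — f₀ = ω₀/(2π) = 5255 Hz.
Step 3 — Series Q: Q = ω₀L/R = 3.302e+04·0.132/52.9 = 82.38.
Step 4 — Bandwidth: Δω = ω₀/Q = 400.8 rad/s; BW = Δω/(2π) = 63.78 Hz.

(a) f₀ = 5255 Hz  (b) Q = 82.38  (c) BW = 63.78 Hz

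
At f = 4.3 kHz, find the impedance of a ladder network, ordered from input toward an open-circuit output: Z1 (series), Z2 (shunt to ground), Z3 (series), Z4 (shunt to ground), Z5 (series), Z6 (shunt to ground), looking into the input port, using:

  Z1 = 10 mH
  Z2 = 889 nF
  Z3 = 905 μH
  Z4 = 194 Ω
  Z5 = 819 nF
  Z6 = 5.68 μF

Step 1 — Angular frequency: ω = 2π·f = 2π·4300 = 2.702e+04 rad/s.
Step 2 — Component impedances:
  Z1: Z = jωL = j·2.702e+04·0.01 = 0 + j270.2 Ω
  Z2: Z = 1/(jωC) = -j/(ω·C) = 0 - j41.63 Ω
  Z3: Z = jωL = j·2.702e+04·0.000905 = 0 + j24.45 Ω
  Z4: Z = R = 194 Ω
  Z5: Z = 1/(jωC) = -j/(ω·C) = 0 - j45.19 Ω
  Z6: Z = 1/(jωC) = -j/(ω·C) = 0 - j6.516 Ω
Step 3 — Ladder network (open output): work backward from the far end, alternating series and parallel combinations. Z_in = 5.012 + j254 Ω = 254.1∠88.9° Ω.

Z = 5.012 + j254 Ω = 254.1∠88.9° Ω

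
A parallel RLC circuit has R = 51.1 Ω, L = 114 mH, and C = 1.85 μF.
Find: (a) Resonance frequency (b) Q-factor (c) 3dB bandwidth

Step 1 — Resonance: ω₀ = 1/√(LC) = 1/√(0.114·1.85e-06) = 2178 rad/s.
Step 2 — f₀ = ω₀/(2π) = 346.6 Hz.
Step 3 — Parallel Q: Q = R/(ω₀L) = 51.1/(2178·0.114) = 0.2059.
Step 4 — Bandwidth: Δω = ω₀/Q = 1.058e+04 rad/s; BW = Δω/(2π) = 1684 Hz.

(a) f₀ = 346.6 Hz  (b) Q = 0.2059  (c) BW = 1684 Hz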